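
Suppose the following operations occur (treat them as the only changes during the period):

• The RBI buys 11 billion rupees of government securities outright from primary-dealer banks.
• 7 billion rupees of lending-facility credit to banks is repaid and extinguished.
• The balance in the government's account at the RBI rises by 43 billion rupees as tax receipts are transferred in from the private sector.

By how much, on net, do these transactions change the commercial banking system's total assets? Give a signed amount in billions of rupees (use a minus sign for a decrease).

-50 billion

OMO purchase (from banks) 11 billion rupees: just an asset swap on bank balance sheets → 0.
Discount-window repayment 7 billion rupees: bank balance sheets shrink → −7B.
Government account inflow 43 billion rupees: bank balance sheets shrink → −43B.
Net: 0 − 7 − 43 = -50 billion.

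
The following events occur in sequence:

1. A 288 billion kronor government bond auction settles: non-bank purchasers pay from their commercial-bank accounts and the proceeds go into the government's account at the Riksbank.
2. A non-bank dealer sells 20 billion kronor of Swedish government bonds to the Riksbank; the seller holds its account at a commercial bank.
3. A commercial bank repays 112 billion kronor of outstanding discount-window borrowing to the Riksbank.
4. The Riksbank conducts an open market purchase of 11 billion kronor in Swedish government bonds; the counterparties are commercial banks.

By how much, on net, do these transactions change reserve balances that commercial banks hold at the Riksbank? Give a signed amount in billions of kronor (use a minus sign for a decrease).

Riksbank balance sheet:
  Assets:      Securities +31B, Loans to banks −112B
  Liabilities: Bank reserves −369B, Government deposits +288B
So the change in reserve balances that commercial banks hold at the Riksbank is -369 billion.

-369 billion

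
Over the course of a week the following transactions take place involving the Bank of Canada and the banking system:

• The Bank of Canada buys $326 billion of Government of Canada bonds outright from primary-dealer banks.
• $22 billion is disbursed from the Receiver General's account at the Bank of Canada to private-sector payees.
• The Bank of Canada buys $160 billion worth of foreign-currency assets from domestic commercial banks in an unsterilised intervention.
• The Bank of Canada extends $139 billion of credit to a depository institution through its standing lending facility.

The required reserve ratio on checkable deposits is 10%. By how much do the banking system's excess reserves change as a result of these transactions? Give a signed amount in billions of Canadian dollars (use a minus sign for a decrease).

OMO purchase (from banks) $326 billion: reserves +$326B, deposits 0.
Government spending $22 billion: reserves +$22B, deposits +$22B.
FX purchase $160 billion: reserves +$160B, deposits 0.
Discount-window loan $139 billion: reserves +$139B, deposits 0.
Totals: Δreserves = +$647B, Δdeposits = +$22B.
Δrequired reserves = 10% × +$22B = +$2.2B.
Δexcess reserves = Δreserves − Δrequired = +$647B − (+$2.2B) = +$644.8 billion.

+$644.8 billion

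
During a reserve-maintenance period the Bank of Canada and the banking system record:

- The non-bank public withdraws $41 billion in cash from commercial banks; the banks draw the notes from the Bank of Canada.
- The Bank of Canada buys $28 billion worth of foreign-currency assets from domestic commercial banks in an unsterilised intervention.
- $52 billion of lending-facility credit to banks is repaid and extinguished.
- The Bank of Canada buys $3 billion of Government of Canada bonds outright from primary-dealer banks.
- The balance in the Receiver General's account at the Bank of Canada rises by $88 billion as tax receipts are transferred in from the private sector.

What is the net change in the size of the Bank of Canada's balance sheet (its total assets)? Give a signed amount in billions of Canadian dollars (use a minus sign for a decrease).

-$21 billion

Currency withdrawal $41 billion: only the composition of liabilities changes → 0.
FX purchase $28 billion: a Bank of Canada asset is acquired → +$28B.
Discount-window repayment $52 billion: a Bank of Canada asset is shed → −$52B.
OMO purchase (from banks) $3 billion: a Bank of Canada asset is acquired → +$3B.
Government account inflow $88 billion: only the composition of liabilities changes → 0.
Net: 0 + 28 − 52 + 3 + 0 = -$21 billion.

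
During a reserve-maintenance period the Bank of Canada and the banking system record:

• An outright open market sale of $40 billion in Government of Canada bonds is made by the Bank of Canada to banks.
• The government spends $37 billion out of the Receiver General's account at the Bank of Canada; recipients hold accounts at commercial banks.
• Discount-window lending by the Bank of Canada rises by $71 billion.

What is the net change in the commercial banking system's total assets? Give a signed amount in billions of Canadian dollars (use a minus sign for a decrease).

+$108 billion

OMO sale (to banks) $40 billion: just an asset swap on bank balance sheets → 0.
Government spending $37 billion: bank balance sheets expand → +$37B.
Discount-window loan $71 billion: bank balance sheets expand → +$71B.
Net: 0 + 37 + 71 = +$108 billion.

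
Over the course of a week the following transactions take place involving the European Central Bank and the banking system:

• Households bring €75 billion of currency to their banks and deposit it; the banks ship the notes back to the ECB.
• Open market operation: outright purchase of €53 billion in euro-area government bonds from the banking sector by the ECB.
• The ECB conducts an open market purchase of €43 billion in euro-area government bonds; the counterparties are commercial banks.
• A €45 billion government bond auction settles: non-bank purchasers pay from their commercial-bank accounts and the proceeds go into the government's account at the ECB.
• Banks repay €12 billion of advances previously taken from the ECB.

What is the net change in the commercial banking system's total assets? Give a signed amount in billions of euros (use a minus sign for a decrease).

Currency deposit €75 billion: bank balance sheets expand → +€75B.
OMO purchase (from banks) €53 billion: just an asset swap on bank balance sheets → 0.
OMO purchase (from banks) €43 billion: just an asset swap on bank balance sheets → 0.
Government account inflow €45 billion: bank balance sheets shrink → −€45B.
Discount-window repayment €12 billion: bank balance sheets shrink → −€12B.
Net: 75 + 0 + 0 − 45 − 12 = +€18 billion.

+€18 billion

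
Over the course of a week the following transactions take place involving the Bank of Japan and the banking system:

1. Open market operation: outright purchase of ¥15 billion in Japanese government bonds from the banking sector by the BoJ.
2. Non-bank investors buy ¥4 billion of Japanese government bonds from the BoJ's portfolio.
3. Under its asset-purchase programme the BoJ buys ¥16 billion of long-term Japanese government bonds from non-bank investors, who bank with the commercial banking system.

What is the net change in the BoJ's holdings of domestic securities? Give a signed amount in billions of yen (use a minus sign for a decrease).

OMO purchase (from banks) ¥15 billion: securities added to the BoJ's portfolio → +¥15B.
Asset sale (to non-banks) ¥4 billion: securities removed from the BoJ's portfolio → −¥4B.
Asset purchase (from non-banks) ¥16 billion: securities added to the BoJ's portfolio → +¥16B.
Net: 15 − 4 + 16 = +¥27 billion.

+¥27 billion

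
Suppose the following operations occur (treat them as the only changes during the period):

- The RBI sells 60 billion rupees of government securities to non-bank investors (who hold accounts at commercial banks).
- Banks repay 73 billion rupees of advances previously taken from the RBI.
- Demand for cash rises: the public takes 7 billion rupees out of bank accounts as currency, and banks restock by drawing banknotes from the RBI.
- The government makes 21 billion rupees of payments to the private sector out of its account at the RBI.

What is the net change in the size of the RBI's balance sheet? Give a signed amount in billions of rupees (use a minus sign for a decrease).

RBI balance sheet:
  Assets:      Securities −60B, Loans to banks −73B
  Liabilities: Bank reserves −119B, Currency in circulation +7B, Government deposits −21B
Commercial banking system:
  Assets:      Reserves at CB −119B
  Liabilities: Checkable deposits −46B, Borrowings from CB −73B
Change in total RBI assets = -133 billion.

-133 billion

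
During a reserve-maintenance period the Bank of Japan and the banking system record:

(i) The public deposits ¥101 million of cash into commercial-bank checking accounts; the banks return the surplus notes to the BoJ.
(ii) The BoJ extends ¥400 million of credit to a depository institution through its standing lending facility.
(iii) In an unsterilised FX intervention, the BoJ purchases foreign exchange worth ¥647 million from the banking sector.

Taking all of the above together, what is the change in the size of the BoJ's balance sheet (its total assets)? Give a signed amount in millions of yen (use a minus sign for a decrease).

+¥1047 million

Currency deposit ¥101 million: only the composition of liabilities changes → 0.
Discount-window loan ¥400 million: a BoJ asset is acquired → +¥400M.
FX purchase ¥647 million: a BoJ asset is acquired → +¥647M.
Net: 0 + 400 + 647 = +¥1047 million.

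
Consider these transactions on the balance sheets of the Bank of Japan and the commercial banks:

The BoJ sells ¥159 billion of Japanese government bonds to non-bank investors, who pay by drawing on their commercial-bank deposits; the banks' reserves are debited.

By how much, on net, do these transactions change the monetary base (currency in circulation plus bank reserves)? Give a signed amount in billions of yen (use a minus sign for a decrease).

Asset sale (to non-banks) ¥159 billion: BoJ balance sheet contracts → −¥159B.

-¥159 billion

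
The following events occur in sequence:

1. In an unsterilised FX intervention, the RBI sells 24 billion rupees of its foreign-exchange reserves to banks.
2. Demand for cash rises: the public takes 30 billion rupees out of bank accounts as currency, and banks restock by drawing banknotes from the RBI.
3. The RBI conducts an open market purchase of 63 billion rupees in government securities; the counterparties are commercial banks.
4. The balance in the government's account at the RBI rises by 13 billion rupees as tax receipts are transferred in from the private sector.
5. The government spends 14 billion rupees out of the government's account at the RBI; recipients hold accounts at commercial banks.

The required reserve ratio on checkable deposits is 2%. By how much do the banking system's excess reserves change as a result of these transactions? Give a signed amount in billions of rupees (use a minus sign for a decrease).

FX sale 24 billion rupees: reserves −24B, deposits 0.
Currency withdrawal 30 billion rupees: reserves −30B, deposits −30B.
OMO purchase (from banks) 63 billion rupees: reserves +63B, deposits 0.
Government account inflow 13 billion rupees: reserves −13B, deposits −13B.
Government spending 14 billion rupees: reserves +14B, deposits +14B.
Totals: Δreserves = +10B, Δdeposits = −29B.
Δrequired reserves = 2% × −29B = −0.58B.
Δexcess reserves = Δreserves − Δrequired = +10B − (−0.58B) = +10.58 billion.

+10.58 billion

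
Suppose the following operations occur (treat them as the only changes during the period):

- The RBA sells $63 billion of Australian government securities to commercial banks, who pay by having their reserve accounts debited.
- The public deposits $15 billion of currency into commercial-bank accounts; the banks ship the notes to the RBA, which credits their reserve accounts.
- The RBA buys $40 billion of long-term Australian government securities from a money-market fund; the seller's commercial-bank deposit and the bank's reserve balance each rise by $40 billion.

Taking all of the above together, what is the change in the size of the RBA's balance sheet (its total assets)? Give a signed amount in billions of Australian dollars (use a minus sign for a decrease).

OMO sale (to banks) $63 billion: an RBA asset is shed → −$63B.
Currency deposit $15 billion: only the composition of liabilities changes → 0.
Asset purchase (from non-banks) $40 billion: an RBA asset is acquired → +$40B.
Net: −63 + 0 + 40 = -$23 billion.

-$23 billion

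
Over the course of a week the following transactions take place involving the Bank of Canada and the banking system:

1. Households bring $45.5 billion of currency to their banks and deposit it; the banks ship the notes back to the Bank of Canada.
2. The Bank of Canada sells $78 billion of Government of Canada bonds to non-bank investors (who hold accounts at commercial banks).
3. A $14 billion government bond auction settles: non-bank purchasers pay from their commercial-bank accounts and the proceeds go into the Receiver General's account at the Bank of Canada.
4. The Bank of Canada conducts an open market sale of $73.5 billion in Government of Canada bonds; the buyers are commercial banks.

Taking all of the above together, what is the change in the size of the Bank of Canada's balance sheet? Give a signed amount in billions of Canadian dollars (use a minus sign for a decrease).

-$151.5 billion

Currency deposit $45.5 billion: only the composition of liabilities changes → 0.
Asset sale (to non-banks) $78 billion: a Bank of Canada asset is shed → −$78B.
Government account inflow $14 billion: only the composition of liabilities changes → 0.
OMO sale (to banks) $73.5 billion: a Bank of Canada asset is shed → −$73.5B.
Net: 0 − 78 + 0 − 73.5 = -$151.5 billion.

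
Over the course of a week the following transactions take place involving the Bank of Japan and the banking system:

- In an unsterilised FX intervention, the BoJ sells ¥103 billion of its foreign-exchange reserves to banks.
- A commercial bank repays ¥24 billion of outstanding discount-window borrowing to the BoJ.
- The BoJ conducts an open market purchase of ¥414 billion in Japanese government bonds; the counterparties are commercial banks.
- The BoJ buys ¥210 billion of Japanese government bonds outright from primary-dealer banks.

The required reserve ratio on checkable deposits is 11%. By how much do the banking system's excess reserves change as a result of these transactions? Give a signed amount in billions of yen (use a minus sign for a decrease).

FX sale ¥103 billion: reserves −¥103B, deposits 0.
Discount-window repayment ¥24 billion: reserves −¥24B, deposits 0.
OMO purchase (from banks) ¥414 billion: reserves +¥414B, deposits 0.
OMO purchase (from banks) ¥210 billion: reserves +¥210B, deposits 0.
Totals: Δreserves = +¥497B, Δdeposits = 0.
Δrequired reserves = 11% × 0 = 0.
Δexcess reserves = Δreserves − Δrequired = +¥497B − (0) = +¥497 billion.

+¥497 billion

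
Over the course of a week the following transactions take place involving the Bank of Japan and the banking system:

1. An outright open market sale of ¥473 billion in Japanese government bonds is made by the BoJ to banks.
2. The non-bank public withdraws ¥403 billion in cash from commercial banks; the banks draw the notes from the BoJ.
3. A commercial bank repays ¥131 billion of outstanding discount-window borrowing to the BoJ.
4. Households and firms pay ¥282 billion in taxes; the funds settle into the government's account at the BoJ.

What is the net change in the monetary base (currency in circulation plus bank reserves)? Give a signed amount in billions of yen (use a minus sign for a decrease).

BoJ balance sheet:
  Assets:      Securities −¥473B, Loans to banks −¥131B
  Liabilities: Bank reserves −¥1289B, Currency in circulation +¥403B, Government deposits +¥282B
Commercial banking system:
  Assets:      Reserves at CB −¥1289B, Securities +¥473B
  Liabilities: Checkable deposits −¥685B, Borrowings from CB −¥131B
Monetary base = currency + reserves: +¥403B + (−¥1289B) = -¥886 billion.

-¥886 billion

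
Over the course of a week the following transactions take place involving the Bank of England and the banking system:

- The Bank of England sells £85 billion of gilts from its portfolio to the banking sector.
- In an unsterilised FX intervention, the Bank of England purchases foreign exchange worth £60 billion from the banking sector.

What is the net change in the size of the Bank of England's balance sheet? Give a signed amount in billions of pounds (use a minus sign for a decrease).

-£25 billion

Bank of England balance sheet:
  Assets:      Securities −£85B, Foreign assets +£60B
  Liabilities: Bank reserves −£25B
Commercial banking system:
  Assets:      Reserves at CB −£25B, Securities +£85B, Foreign assets −£60B
  Liabilities: no change
Change in total Bank of England assets = -£25 billion.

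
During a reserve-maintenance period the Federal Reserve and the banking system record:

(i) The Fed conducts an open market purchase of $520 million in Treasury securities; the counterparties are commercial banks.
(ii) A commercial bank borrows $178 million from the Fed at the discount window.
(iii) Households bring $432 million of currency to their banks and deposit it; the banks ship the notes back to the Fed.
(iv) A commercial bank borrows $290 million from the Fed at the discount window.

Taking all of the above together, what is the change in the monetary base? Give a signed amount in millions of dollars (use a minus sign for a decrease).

Fed balance sheet:
  Assets:      Securities +$520M, Loans to banks +$468M
  Liabilities: Bank reserves +$1420M, Currency in circulation −$432M
Monetary base = currency + reserves: −$432M + (+$1420M) = +$988 million.

+$988 million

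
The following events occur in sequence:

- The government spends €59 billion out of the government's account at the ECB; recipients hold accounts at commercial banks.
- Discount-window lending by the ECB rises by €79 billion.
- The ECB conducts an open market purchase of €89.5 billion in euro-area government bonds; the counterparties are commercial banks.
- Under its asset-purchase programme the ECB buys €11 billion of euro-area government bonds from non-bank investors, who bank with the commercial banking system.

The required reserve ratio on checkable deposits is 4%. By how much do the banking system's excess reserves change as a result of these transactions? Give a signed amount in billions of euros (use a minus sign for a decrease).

Government spending €59 billion: reserves +€59B, deposits +€59B.
Discount-window loan €79 billion: reserves +€79B, deposits 0.
OMO purchase (from banks) €89.5 billion: reserves +€89.5B, deposits 0.
Asset purchase (from non-banks) €11 billion: reserves +€11B, deposits +€11B.
Totals: Δreserves = +€238.5B, Δdeposits = +€70B.
Δrequired reserves = 4% × +€70B = +€2.8B.
Δexcess reserves = Δreserves − Δrequired = +€238.5B − (+€2.8B) = +€235.7 billion.

+€235.7 billion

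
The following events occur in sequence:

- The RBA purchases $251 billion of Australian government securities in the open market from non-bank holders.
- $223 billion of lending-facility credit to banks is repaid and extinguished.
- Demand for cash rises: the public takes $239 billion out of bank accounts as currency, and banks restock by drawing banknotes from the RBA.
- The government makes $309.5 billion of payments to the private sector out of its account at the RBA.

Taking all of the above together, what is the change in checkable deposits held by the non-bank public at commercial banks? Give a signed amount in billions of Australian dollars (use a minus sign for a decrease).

+$321.5 billion

Asset purchase (from non-banks) $251 billion: non-bank counterparties' bank balances rise → +$251B.
Discount-window repayment $223 billion: the counterparty is a bank, so public deposits are unchanged → 0.
Currency withdrawal $239 billion: non-bank counterparties' bank balances fall → −$239B.
Government spending $309.5 billion: non-bank counterparties' bank balances rise → +$309.5B.
Net: 251 + 0 − 239 + 309.5 = +$321.5 billion.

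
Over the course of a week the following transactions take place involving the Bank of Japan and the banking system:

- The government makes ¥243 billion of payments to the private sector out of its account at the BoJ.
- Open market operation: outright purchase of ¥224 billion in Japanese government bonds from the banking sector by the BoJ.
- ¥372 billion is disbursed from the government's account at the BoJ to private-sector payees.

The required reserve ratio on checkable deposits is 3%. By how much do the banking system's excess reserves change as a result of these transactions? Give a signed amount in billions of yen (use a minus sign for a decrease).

Government spending ¥243 billion: reserves +¥243B, deposits +¥243B.
OMO purchase (from banks) ¥224 billion: reserves +¥224B, deposits 0.
Government spending ¥372 billion: reserves +¥372B, deposits +¥372B.
Totals: Δreserves = +¥839B, Δdeposits = +¥615B.
Δrequired reserves = 3% × +¥615B = +¥18.45B.
Δexcess reserves = Δreserves − Δrequired = +¥839B − (+¥18.45B) = +¥820.55 billion.

+¥820.55 billion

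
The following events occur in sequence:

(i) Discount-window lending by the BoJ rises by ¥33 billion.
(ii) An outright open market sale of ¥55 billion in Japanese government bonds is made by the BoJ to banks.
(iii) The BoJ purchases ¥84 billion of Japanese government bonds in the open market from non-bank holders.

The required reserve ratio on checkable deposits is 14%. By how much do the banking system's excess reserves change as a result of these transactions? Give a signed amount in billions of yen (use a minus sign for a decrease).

Discount-window loan ¥33 billion: reserves +¥33B, deposits 0.
OMO sale (to banks) ¥55 billion: reserves −¥55B, deposits 0.
Asset purchase (from non-banks) ¥84 billion: reserves +¥84B, deposits +¥84B.
Totals: Δreserves = +¥62B, Δdeposits = +¥84B.
Δrequired reserves = 14% × +¥84B = +¥11.76B.
Δexcess reserves = Δreserves − Δrequired = +¥62B − (+¥11.76B) = +¥50.24 billion.

+¥50.24 billion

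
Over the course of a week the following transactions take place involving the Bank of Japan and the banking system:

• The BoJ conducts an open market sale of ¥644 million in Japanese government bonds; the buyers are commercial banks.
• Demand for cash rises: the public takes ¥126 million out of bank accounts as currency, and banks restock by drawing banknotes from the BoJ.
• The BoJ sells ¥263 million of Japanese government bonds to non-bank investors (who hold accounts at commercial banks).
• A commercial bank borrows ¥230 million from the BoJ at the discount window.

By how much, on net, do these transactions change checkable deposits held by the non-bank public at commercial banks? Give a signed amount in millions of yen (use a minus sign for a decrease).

-¥389 million

BoJ balance sheet:
  Assets:      Securities −¥907M, Loans to banks +¥230M
  Liabilities: Bank reserves −¥803M, Currency in circulation +¥126M
Commercial banking system:
  Assets:      Reserves at CB −¥803M, Securities +¥644M
  Liabilities: Checkable deposits −¥389M, Borrowings from CB +¥230M
So the change in checkable deposits held by the non-bank public at commercial banks is -¥389 million.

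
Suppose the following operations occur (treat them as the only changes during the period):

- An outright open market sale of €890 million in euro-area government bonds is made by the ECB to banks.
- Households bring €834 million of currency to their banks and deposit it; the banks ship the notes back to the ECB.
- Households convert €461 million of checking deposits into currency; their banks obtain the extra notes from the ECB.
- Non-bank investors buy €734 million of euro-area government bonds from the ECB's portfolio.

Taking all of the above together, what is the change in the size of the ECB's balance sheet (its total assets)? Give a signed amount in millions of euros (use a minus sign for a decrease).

OMO sale (to banks) €890 million: an ECB asset is shed → −€890M.
Currency deposit €834 million: only the composition of liabilities changes → 0.
Currency withdrawal €461 million: only the composition of liabilities changes → 0.
Asset sale (to non-banks) €734 million: an ECB asset is shed → −€734M.
Net: −890 + 0 + 0 − 734 = -€1624 million.

-€1624 million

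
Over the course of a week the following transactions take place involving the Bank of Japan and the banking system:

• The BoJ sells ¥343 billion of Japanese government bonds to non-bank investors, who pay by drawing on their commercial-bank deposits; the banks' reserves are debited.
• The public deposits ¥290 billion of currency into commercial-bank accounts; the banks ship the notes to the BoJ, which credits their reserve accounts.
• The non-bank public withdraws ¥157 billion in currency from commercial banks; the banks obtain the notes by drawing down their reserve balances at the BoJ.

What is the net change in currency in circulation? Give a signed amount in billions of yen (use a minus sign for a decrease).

-¥133 billion

BoJ balance sheet:
  Assets:      Securities −¥343B
  Liabilities: Bank reserves −¥210B, Currency in circulation −¥133B
So the change in currency in circulation is -¥133 billion.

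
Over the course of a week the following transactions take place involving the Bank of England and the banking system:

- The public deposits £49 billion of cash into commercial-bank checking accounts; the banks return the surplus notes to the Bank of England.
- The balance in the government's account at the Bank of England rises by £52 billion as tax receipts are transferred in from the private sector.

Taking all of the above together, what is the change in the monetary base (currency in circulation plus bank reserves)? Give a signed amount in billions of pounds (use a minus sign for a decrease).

-£52 billion

Bank of England balance sheet:
  Assets:      no change
  Liabilities: Bank reserves −£3B, Currency in circulation −£49B, Government deposits +£52B
Commercial banking system:
  Assets:      Reserves at CB −£3B
  Liabilities: Checkable deposits −£3B
Monetary base = currency + reserves: −£49B + (−£3B) = -£52 billion.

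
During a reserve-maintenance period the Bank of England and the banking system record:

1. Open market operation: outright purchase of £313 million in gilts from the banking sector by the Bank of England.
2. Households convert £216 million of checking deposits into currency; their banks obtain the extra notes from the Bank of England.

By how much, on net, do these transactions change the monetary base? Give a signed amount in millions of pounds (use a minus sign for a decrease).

+£313 million

OMO purchase (from banks) £313 million: Bank of England balance sheet expands → +£313M.
Currency withdrawal £216 million: just a shift between currency and reserves — both are base money → 0.
Net: 313 + 0 = +£313 million.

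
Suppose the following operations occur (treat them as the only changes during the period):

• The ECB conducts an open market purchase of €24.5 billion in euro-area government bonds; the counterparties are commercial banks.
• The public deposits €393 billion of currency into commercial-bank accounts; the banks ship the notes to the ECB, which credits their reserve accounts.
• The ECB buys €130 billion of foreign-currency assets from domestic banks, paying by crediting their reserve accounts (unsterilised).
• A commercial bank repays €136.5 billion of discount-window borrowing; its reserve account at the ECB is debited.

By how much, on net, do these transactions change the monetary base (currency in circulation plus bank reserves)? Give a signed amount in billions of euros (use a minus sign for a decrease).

OMO purchase (from banks) €24.5 billion: ECB balance sheet expands → +€24.5B.
Currency deposit €393 billion: just a shift between currency and reserves — both are base money → 0.
FX purchase €130 billion: ECB balance sheet expands → +€130B.
Discount-window repayment €136.5 billion: ECB balance sheet contracts → −€136.5B.
Net: 24.5 + 0 + 130 − 136.5 = +€18 billion.

+€18 billion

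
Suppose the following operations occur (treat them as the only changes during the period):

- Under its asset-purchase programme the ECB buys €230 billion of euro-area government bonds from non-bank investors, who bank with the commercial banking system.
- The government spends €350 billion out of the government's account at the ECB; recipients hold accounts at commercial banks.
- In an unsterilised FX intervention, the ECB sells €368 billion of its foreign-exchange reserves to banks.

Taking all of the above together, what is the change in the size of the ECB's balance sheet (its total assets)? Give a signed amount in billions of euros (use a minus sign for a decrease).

-€138 billion

ECB balance sheet:
  Assets:      Securities +€230B, Foreign assets −€368B
  Liabilities: Bank reserves +€212B, Government deposits −€350B
Commercial banking system:
  Assets:      Reserves at CB +€212B, Foreign assets +€368B
  Liabilities: Checkable deposits +€580B
Change in total ECB assets = -€138 billion.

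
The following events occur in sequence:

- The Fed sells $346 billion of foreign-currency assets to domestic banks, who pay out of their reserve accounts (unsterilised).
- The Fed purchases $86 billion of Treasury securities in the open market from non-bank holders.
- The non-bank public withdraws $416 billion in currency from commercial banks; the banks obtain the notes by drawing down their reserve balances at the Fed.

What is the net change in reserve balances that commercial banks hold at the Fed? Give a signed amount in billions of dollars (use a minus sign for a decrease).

-$676 billion

Fed balance sheet:
  Assets:      Securities +$86B, Foreign assets −$346B
  Liabilities: Bank reserves −$676B, Currency in circulation +$416B
Commercial banking system:
  Assets:      Reserves at CB −$676B, Foreign assets +$346B
  Liabilities: Checkable deposits −$330B
So the change in reserve balances that commercial banks hold at the Fed is -$676 billion.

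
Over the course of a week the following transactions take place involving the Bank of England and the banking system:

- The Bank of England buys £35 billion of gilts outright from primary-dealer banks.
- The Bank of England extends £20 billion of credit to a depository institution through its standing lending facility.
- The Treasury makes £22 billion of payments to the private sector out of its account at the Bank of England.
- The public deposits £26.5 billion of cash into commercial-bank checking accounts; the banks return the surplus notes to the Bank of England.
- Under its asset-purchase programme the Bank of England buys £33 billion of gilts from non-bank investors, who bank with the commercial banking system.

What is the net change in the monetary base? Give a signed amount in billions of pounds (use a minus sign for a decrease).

+£110 billion

OMO purchase (from banks) £35 billion: Bank of England balance sheet expands → +£35B.
Discount-window loan £20 billion: Bank of England balance sheet expands → +£20B.
Government spending £22 billion: a non-base liability converts back to reserves → +£22B.
Currency deposit £26.5 billion: just a shift between currency and reserves — both are base money → 0.
Asset purchase (from non-banks) £33 billion: Bank of England balance sheet expands → +£33B.
Net: 35 + 20 + 22 + 0 + 33 = +£110 billion.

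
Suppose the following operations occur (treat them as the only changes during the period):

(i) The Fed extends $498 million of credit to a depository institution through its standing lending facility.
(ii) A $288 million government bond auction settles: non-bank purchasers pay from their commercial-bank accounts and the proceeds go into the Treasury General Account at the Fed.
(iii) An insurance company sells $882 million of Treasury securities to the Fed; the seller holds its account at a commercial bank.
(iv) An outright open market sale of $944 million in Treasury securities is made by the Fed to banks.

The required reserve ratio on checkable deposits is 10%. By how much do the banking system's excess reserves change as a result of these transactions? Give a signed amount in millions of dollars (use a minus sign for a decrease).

Discount-window loan $498 million: reserves +$498M, deposits 0.
Government account inflow $288 million: reserves −$288M, deposits −$288M.
Asset purchase (from non-banks) $882 million: reserves +$882M, deposits +$882M.
OMO sale (to banks) $944 million: reserves −$944M, deposits 0.
Totals: Δreserves = +$148M, Δdeposits = +$594M.
Δrequired reserves = 10% × +$594M = +$59.4M.
Δexcess reserves = Δreserves − Δrequired = +$148M − (+$59.4M) = +$88.6 million.

+$88.6 million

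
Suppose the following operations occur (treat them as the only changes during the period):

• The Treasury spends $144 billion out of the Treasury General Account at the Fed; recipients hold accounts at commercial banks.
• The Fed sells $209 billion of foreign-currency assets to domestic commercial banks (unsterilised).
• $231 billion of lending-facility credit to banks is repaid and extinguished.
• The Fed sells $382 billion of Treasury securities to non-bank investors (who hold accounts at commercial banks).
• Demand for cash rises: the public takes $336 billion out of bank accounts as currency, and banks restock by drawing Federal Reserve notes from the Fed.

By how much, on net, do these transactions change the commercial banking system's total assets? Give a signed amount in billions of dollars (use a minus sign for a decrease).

-$805 billion

Government spending $144 billion: bank balance sheets expand → +$144B.
FX sale $209 billion: just an asset swap on bank balance sheets → 0.
Discount-window repayment $231 billion: bank balance sheets shrink → −$231B.
Asset sale (to non-banks) $382 billion: bank balance sheets shrink → −$382B.
Currency withdrawal $336 billion: bank balance sheets shrink → −$336B.
Net: 144 + 0 − 231 − 382 − 336 = -$805 billion.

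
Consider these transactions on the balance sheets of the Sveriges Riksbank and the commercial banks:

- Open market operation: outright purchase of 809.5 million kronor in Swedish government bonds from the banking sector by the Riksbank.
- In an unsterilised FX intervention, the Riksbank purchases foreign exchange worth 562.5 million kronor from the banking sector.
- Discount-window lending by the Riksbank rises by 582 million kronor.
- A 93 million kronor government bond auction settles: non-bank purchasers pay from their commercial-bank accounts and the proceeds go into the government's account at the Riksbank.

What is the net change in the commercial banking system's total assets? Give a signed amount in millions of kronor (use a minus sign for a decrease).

OMO purchase (from banks) 809.5 million kronor: just an asset swap on bank balance sheets → 0.
FX purchase 562.5 million kronor: just an asset swap on bank balance sheets → 0.
Discount-window loan 582 million kronor: bank balance sheets expand → +582M.
Government account inflow 93 million kronor: bank balance sheets shrink → −93M.
Net: 0 + 0 + 582 − 93 = +489 million.

+489 million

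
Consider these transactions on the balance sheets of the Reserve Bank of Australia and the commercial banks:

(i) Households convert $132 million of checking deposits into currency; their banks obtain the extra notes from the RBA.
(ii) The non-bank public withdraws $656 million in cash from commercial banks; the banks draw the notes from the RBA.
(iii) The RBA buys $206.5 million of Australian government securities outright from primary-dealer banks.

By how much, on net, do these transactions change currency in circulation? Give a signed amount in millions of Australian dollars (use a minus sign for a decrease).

+$788 million

RBA balance sheet:
  Assets:      Securities +$206.5M
  Liabilities: Bank reserves −$581.5M, Currency in circulation +$788M
Commercial banking system:
  Assets:      Reserves at CB −$581.5M, Securities −$206.5M
  Liabilities: Checkable deposits −$788M
So the change in currency in circulation is +$788 million.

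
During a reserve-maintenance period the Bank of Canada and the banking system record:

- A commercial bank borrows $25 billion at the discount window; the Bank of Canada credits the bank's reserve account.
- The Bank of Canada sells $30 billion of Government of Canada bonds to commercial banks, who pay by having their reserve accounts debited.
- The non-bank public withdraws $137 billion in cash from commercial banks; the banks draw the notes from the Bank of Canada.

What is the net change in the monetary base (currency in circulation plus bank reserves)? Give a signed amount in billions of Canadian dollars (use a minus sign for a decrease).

Discount-window loan $25 billion: Bank of Canada balance sheet expands → +$25B.
OMO sale (to banks) $30 billion: Bank of Canada balance sheet contracts → −$30B.
Currency withdrawal $137 billion: just a shift between currency and reserves — both are base money → 0.
Net: 25 − 30 + 0 = -$5 billion.

-$5 billion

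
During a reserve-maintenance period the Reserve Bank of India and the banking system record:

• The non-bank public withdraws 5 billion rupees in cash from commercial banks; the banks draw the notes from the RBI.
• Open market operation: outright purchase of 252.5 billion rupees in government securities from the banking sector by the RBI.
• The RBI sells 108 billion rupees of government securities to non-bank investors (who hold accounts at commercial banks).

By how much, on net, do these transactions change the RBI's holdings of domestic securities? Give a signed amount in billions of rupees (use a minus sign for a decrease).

+144.5 billion

Currency withdrawal 5 billion rupees: the RBI's securities portfolio is untouched → 0.
OMO purchase (from banks) 252.5 billion rupees: securities added to the RBI's portfolio → +252.5B.
Asset sale (to non-banks) 108 billion rupees: securities removed from the RBI's portfolio → −108B.
Net: 0 + 252.5 − 108 = +144.5 billion.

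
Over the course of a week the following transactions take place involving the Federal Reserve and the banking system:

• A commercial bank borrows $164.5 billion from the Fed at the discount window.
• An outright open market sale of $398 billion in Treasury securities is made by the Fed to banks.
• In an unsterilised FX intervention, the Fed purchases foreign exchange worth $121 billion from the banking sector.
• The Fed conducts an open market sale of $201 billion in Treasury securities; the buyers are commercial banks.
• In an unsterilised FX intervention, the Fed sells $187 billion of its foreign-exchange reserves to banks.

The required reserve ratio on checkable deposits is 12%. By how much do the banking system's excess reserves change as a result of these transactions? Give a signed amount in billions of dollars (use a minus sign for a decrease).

-$500.5 billion

Discount-window loan $164.5 billion: reserves +$164.5B, deposits 0.
OMO sale (to banks) $398 billion: reserves −$398B, deposits 0.
FX purchase $121 billion: reserves +$121B, deposits 0.
OMO sale (to banks) $201 billion: reserves −$201B, deposits 0.
FX sale $187 billion: reserves −$187B, deposits 0.
Totals: Δreserves = −$500.5B, Δdeposits = 0.
Δrequired reserves = 12% × 0 = 0.
Δexcess reserves = Δreserves − Δrequired = −$500.5B − (0) = -$500.5 billion.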